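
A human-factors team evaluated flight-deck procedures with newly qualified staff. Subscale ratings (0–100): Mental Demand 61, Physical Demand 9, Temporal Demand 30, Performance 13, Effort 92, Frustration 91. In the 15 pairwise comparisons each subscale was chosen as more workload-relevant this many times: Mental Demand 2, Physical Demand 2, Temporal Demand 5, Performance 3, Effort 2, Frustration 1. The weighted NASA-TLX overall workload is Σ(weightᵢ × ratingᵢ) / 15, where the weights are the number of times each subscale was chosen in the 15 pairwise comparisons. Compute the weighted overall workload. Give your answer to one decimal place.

The tallies are the weights (they sum to 15).
Weighted sum = 2·61 + 2·9 + 5·30 + 3·13 + 2·92 + 1·91
            = 122 + 18 + 150 + 39 + 184 + 91 = 604.
Overall workload = 604 / 15 = 40.2667 ≈ 40.3.

40.3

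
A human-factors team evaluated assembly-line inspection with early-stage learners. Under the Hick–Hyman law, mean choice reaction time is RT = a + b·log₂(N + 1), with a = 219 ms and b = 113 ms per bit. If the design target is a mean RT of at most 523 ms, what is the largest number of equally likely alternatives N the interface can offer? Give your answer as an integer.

5

Set 219 + 113·log₂(N + 1) ≤ 523.
log₂(N + 1) ≤ (523 − 219) / 113 = 2.6903.
N + 1 ≤ 2^2.6903 = 6.4545.
N ≤ 5.4545, so the largest integer N is 5.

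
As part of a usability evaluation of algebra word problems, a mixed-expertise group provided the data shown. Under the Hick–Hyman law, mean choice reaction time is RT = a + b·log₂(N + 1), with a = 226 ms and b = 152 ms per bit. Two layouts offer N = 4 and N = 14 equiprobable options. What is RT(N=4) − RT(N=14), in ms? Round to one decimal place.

-240.9

RT(4) = 226 + 152·log₂(5) = 226 + 152·2.3219 = 578.9288 ms.
RT(14) = 226 + 152·log₂(15) = 226 + 152·3.9069 = 819.8488 ms.
Difference = 578.9288 − 819.8488 = -240.9200 ≈ -240.9 ms.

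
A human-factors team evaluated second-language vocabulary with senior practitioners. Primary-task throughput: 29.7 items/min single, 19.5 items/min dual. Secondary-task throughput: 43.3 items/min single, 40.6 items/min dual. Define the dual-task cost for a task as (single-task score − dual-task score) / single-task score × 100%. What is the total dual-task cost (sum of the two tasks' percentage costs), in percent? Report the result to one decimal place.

Primary cost = (29.7 − 19.5) / 29.7 × 100% = 34.3434%.
Secondary cost = (43.3 − 40.6) / 43.3 × 100% = 6.2356%.
Total = 34.3434% + 6.2356% = 40.5790% ≈ 40.6%.

40.6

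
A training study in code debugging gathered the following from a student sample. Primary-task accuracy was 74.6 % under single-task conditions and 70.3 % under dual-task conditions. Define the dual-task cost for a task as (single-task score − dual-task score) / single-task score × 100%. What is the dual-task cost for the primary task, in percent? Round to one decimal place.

5.8

Cost = (74.6 − 70.3) / 74.6 × 100%
     = 4.3000 / 74.6 × 100% = 5.7641%.
≈ 5.8%.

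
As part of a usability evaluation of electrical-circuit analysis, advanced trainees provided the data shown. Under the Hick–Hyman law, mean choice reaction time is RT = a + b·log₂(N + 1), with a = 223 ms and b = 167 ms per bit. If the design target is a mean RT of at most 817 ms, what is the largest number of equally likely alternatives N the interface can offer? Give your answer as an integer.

Set 223 + 167·log₂(N + 1) ≤ 817.
log₂(N + 1) ≤ (817 − 223) / 167 = 3.5569.
N + 1 ≤ 2^3.5569 = 11.7688.
N ≤ 10.7688, so the largest integer N is 10.

10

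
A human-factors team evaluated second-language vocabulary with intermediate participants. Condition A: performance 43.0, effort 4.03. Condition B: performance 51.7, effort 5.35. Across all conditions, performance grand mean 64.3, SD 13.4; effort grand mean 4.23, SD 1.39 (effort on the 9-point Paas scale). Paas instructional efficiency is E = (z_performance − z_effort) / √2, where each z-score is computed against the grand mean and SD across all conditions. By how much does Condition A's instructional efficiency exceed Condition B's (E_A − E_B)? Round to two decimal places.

0.21

Condition A: z_P = (43.0 − 64.3)/13.4 = -1.5896; z_E = (4.03 − 4.23)/1.39 = -0.1439; E_A = (-1.5896 − (-0.1439))/√2 = -1.0223.
Condition B: z_P = (51.7 − 64.3)/13.4 = -0.9403; z_E = (5.35 − 4.23)/1.39 = 0.8058; E_B = (-0.9403 − 0.8058)/√2 = -1.2347.
E_A − E_B = -1.0223 − (-1.2347) = 0.2124 ≈ 0.21.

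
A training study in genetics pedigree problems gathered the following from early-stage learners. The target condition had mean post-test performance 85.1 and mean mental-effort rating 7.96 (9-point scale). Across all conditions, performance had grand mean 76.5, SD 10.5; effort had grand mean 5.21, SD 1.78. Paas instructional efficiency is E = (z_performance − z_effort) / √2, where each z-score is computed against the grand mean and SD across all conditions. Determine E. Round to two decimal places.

z_performance = (85.1 − 76.5) / 10.5 = 8.6000 / 10.5 = 0.8190.
z_effort = (7.96 − 5.21) / 1.78 = 2.7500 / 1.78 = 1.5449.
z_P − z_E = 0.8190 − 1.5449 = -0.7259.
E = -0.7259 / √2 = -0.7259 / 1.41421 = -0.5133 ≈ -0.51.

-0.51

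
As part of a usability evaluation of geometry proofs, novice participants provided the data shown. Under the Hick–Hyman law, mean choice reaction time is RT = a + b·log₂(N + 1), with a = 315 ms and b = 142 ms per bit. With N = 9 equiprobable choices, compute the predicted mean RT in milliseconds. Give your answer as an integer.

787

log₂(9 + 1) = log₂(10) = 3.3219.
RT = 315 + 142 × 3.3219 = 315 + 471.7098 = 786.7098 ms.
≈ 787 ms.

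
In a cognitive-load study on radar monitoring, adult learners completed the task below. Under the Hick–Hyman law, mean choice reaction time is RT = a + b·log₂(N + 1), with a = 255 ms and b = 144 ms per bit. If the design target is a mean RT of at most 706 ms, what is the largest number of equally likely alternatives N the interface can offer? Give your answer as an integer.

7

Set 255 + 144·log₂(N + 1) ≤ 706.
log₂(N + 1) ≤ (706 − 255) / 144 = 3.1319.
N + 1 ≤ 2^3.1319 = 8.7659.
N ≤ 7.7659, so the largest integer N is 7.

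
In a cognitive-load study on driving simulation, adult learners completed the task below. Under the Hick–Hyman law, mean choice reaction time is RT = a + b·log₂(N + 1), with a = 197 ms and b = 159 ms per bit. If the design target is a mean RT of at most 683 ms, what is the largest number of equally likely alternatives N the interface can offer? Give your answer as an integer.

Set 197 + 159·log₂(N + 1) ≤ 683.
log₂(N + 1) ≤ (683 − 197) / 159 = 3.0566.
N + 1 ≤ 2^3.0566 = 8.3201.
N ≤ 7.3201, so the largest integer N is 7.

7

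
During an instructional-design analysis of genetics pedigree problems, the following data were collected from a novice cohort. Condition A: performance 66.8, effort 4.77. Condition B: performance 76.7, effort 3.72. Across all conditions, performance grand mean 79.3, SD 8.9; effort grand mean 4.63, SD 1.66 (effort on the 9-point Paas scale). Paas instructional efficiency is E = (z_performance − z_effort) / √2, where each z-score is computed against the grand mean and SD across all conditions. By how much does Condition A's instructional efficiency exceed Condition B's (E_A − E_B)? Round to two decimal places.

Condition A: z_P = (66.8 − 79.3)/8.9 = -1.4045; z_E = (4.77 − 4.63)/1.66 = 0.0843; E_A = (-1.4045 − 0.0843)/√2 = -1.0527.
Condition B: z_P = (76.7 − 79.3)/8.9 = -0.2921; z_E = (3.72 − 4.63)/1.66 = -0.5482; E_B = (-0.2921 − (-0.5482))/√2 = 0.1811.
E_A − E_B = -1.0527 − 0.1811 = -1.2338 ≈ -1.23.

-1.23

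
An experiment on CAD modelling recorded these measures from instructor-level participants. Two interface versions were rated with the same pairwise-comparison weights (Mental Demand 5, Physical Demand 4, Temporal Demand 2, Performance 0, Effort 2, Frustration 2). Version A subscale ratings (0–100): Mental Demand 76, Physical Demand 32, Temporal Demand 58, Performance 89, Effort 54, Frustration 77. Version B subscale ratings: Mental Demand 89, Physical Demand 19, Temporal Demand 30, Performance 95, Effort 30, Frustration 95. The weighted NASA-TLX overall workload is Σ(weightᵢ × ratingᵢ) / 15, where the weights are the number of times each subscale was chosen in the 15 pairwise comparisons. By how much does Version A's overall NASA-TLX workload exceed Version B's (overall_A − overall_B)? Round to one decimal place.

Version A weighted sum = 5·76 + 4·32 + 2·58 + 0·89 + 2·54 + 2·77 = 380 + 128 + 116 + 0 + 108 + 154 = 886; overall_A = 886/15 = 59.0667.
Version B weighted sum = 5·89 + 4·19 + 2·30 + 0·95 + 2·30 + 2·95 = 445 + 76 + 60 + 0 + 60 + 190 = 831; overall_B = 831/15 = 55.4000.
Difference = 59.0667 − 55.4000 = 3.6667 ≈ 3.7.

3.7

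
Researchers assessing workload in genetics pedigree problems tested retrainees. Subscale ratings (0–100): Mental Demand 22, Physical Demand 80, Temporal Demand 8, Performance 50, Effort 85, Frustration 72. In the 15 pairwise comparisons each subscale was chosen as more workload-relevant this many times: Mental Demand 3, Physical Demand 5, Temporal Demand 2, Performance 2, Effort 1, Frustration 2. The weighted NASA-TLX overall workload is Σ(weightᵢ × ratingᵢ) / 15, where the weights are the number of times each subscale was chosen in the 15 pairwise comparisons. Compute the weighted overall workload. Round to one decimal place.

54.1

The tallies are the weights (they sum to 15).
Weighted sum = 3·22 + 5·80 + 2·8 + 2·50 + 1·85 + 2·72
            = 66 + 400 + 16 + 100 + 85 + 144 = 811.
Overall workload = 811 / 15 = 54.0667 ≈ 54.1.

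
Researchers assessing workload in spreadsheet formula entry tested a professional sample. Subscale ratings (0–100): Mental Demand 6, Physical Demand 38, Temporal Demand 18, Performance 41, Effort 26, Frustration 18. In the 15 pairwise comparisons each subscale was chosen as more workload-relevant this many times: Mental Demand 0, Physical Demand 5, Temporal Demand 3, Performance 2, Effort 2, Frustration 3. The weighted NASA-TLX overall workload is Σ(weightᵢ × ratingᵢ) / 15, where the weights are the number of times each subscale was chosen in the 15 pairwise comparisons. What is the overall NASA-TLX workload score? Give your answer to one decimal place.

The tallies are the weights (they sum to 15).
Weighted sum = 0·6 + 5·38 + 3·18 + 2·41 + 2·26 + 3·18
            = 0 + 190 + 54 + 82 + 52 + 54 = 432.
Overall workload = 432 / 15 = 28.8000 ≈ 28.8.

28.8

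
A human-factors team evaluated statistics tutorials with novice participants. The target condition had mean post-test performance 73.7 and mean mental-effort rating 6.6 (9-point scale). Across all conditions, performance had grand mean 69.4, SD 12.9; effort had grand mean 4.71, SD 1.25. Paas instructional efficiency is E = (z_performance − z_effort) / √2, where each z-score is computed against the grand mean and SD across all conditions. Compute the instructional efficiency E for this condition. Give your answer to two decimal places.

-0.83

z_performance = (73.7 − 69.4) / 12.9 = 4.3000 / 12.9 = 0.3333.
z_effort = (6.6 − 4.71) / 1.25 = 1.8900 / 1.25 = 1.5120.
z_P − z_E = 0.3333 − 1.5120 = -1.1787.
E = -1.1787 / √2 = -1.1787 / 1.41421 = -0.8335 ≈ -0.83.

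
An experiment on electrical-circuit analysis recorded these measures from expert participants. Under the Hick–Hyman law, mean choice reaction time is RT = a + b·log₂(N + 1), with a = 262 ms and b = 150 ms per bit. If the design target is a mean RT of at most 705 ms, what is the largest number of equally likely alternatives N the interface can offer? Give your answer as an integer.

Set 262 + 150·log₂(N + 1) ≤ 705.
log₂(N + 1) ≤ (705 − 262) / 150 = 2.9533.
N + 1 ≤ 2^2.9533 = 7.7452.
N ≤ 6.7452, so the largest integer N is 6.

6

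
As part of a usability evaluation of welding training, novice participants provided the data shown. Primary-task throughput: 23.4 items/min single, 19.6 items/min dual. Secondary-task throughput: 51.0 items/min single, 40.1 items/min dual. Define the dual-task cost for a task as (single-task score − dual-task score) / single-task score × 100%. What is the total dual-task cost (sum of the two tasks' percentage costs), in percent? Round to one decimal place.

37.6

Primary cost = (23.4 − 19.6) / 23.4 × 100% = 16.2393%.
Secondary cost = (51.0 − 40.1) / 51.0 × 100% = 21.3725%.
Total = 16.2393% + 21.3725% = 37.6118% ≈ 37.6%.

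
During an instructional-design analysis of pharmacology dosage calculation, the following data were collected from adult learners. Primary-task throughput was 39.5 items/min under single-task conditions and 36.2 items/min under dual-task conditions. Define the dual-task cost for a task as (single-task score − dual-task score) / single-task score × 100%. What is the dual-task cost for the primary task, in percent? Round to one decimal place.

8.4

Cost = (39.5 − 36.2) / 39.5 × 100%
     = 3.3000 / 39.5 × 100% = 8.3544%.
≈ 8.4%.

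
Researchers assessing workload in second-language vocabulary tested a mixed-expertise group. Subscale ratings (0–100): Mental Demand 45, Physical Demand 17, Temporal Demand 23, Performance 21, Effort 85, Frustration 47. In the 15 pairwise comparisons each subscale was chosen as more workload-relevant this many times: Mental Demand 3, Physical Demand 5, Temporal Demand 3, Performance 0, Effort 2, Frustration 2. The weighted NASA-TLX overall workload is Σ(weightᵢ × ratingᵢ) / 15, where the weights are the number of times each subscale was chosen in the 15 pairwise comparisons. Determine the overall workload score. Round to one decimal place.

36.9

The tallies are the weights (they sum to 15).
Weighted sum = 3·45 + 5·17 + 3·23 + 0·21 + 2·85 + 2·47
            = 135 + 85 + 69 + 0 + 170 + 94 = 553.
Overall workload = 553 / 15 = 36.8667 ≈ 36.9.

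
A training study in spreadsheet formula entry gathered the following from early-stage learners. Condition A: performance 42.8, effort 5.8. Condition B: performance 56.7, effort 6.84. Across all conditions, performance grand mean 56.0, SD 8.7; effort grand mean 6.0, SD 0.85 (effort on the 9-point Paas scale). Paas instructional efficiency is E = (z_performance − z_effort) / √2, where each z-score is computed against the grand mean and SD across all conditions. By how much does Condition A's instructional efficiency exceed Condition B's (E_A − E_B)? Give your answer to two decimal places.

Condition A: z_P = (42.8 − 56.0)/8.7 = -1.5172; z_E = (5.8 − 6.0)/0.85 = -0.2353; E_A = (-1.5172 − (-0.2353))/√2 = -0.9064.
Condition B: z_P = (56.7 − 56.0)/8.7 = 0.0805; z_E = (6.84 − 6.0)/0.85 = 0.9882; E_B = (0.0805 − 0.9882)/√2 = -0.6418.
E_A − E_B = -0.9064 − (-0.6418) = -0.2646 ≈ -0.26.

-0.26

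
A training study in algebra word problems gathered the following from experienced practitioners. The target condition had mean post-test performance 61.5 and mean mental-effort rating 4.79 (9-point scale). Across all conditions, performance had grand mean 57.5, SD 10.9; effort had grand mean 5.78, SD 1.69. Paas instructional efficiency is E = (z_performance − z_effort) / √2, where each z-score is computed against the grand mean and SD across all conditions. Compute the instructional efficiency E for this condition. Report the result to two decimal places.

0.67

z_performance = (61.5 − 57.5) / 10.9 = 4.0000 / 10.9 = 0.3670.
z_effort = (4.79 − 5.78) / 1.69 = -0.9900 / 1.69 = -0.5858.
z_P − z_E = 0.3670 − (-0.5858) = 0.9528.
E = 0.9528 / √2 = 0.9528 / 1.41421 = 0.6737 ≈ 0.67.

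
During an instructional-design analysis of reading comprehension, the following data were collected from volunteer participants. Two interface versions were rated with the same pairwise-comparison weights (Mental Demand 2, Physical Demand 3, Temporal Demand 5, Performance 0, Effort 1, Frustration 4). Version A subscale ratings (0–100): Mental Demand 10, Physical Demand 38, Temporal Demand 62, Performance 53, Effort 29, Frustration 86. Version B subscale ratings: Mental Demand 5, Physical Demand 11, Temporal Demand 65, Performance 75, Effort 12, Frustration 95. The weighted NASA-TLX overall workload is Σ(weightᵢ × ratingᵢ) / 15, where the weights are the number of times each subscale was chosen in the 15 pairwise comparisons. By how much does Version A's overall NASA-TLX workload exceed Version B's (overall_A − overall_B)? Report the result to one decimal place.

Version A weighted sum = 2·10 + 3·38 + 5·62 + 0·53 + 1·29 + 4·86 = 20 + 114 + 310 + 0 + 29 + 344 = 817; overall_A = 817/15 = 54.4667.
Version B weighted sum = 2·5 + 3·11 + 5·65 + 0·75 + 1·12 + 4·95 = 10 + 33 + 325 + 0 + 12 + 380 = 760; overall_B = 760/15 = 50.6667.
Difference = 54.4667 − 50.6667 = 3.8000 ≈ 3.8.

3.8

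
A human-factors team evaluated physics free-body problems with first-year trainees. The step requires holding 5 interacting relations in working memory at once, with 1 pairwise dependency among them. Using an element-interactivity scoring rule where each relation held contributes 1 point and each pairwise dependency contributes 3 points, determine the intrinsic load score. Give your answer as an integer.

Element contribution: 5 × 1 = 5.
Interaction contribution: 1 × 3 = 3.
Intrinsic load = 5 + 3 = 8.

8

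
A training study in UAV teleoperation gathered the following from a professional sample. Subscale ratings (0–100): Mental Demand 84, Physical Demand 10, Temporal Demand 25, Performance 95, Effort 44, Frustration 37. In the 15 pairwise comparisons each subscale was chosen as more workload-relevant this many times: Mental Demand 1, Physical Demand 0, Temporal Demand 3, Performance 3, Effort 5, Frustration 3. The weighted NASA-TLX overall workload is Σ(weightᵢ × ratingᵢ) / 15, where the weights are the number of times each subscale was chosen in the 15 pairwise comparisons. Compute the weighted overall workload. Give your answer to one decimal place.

51.7

The tallies are the weights (they sum to 15).
Weighted sum = 1·84 + 0·10 + 3·25 + 3·95 + 5·44 + 3·37
            = 84 + 0 + 75 + 285 + 220 + 111 = 775.
Overall workload = 775 / 15 = 51.6667 ≈ 51.7.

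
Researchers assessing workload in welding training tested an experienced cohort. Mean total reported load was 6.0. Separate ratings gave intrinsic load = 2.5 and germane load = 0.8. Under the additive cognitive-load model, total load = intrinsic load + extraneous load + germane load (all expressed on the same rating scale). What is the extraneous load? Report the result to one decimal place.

2.7

extraneous load = total − intrinsic − germane
             = 6.0 − 2.5 − 0.8 = 2.7.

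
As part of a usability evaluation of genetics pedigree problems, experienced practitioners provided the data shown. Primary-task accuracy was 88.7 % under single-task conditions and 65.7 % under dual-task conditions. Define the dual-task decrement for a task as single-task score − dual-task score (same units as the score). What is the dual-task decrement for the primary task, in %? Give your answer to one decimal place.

Decrement = 88.7 − 65.7 = 23.0000 % ≈ 23.0 %.

23.0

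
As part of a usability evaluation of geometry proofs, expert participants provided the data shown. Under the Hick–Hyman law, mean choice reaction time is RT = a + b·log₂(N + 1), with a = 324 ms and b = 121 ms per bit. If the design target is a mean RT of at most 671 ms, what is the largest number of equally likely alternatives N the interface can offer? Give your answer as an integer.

Set 324 + 121·log₂(N + 1) ≤ 671.
log₂(N + 1) ≤ (671 − 324) / 121 = 2.8678.
N + 1 ≤ 2^2.8678 = 7.2995.
N ≤ 6.2995, so the largest integer N is 6.

6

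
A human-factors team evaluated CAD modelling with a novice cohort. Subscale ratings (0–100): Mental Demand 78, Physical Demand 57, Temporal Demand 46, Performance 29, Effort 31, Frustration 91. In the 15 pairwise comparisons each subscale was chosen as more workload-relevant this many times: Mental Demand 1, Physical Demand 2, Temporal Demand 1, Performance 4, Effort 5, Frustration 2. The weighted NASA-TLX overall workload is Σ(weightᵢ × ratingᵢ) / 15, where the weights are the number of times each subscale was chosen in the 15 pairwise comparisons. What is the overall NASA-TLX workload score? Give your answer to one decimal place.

The tallies are the weights (they sum to 15).
Weighted sum = 1·78 + 2·57 + 1·46 + 4·29 + 5·31 + 2·91
            = 78 + 114 + 46 + 116 + 155 + 182 = 691.
Overall workload = 691 / 15 = 46.0667 ≈ 46.1.

46.1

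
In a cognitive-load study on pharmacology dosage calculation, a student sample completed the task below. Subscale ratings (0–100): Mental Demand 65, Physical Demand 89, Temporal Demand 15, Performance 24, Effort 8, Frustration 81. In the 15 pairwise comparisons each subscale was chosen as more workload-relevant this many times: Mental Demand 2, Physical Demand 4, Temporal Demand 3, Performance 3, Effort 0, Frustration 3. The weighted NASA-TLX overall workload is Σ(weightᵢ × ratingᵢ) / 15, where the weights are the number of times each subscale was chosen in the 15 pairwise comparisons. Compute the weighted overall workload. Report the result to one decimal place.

The tallies are the weights (they sum to 15).
Weighted sum = 2·65 + 4·89 + 3·15 + 3·24 + 0·8 + 3·81
            = 130 + 356 + 45 + 72 + 0 + 243 = 846.
Overall workload = 846 / 15 = 56.4000 ≈ 56.4.

56.4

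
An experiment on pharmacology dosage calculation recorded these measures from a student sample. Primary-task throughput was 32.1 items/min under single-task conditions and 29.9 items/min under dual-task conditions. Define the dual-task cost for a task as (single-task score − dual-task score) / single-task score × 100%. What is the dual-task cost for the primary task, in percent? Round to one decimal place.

6.9

Cost = (32.1 − 29.9) / 32.1 × 100%
     = 2.2000 / 32.1 × 100% = 6.8536%.
≈ 6.9%.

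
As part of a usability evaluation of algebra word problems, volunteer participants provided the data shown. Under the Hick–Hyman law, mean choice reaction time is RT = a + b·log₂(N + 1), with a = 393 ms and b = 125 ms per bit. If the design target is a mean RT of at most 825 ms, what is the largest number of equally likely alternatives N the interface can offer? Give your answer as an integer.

9

Set 393 + 125·log₂(N + 1) ≤ 825.
log₂(N + 1) ≤ (825 − 393) / 125 = 3.4560.
N + 1 ≤ 2^3.4560 = 10.9739.
N ≤ 9.9739, so the largest integer N is 9.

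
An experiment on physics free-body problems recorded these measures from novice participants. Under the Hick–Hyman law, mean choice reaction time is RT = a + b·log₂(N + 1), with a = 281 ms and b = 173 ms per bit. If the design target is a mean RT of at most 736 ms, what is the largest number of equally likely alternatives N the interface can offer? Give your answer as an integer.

5

Set 281 + 173·log₂(N + 1) ≤ 736.
log₂(N + 1) ≤ (736 − 281) / 173 = 2.6301.
N + 1 ≤ 2^2.6301 = 6.1907.
N ≤ 5.1907, so the largest integer N is 5.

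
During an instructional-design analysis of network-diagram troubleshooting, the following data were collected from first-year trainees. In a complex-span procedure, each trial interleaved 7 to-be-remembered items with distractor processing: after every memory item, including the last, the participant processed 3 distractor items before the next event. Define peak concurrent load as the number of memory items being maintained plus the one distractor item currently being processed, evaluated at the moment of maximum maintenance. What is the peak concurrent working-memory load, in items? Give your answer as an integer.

8

Maintenance is greatest during the distractor(s) after memory item 7: all 7 memory items are being held.
One distractor item is concurrently being processed.
Peak concurrent load = 7 + 1 = 8 items.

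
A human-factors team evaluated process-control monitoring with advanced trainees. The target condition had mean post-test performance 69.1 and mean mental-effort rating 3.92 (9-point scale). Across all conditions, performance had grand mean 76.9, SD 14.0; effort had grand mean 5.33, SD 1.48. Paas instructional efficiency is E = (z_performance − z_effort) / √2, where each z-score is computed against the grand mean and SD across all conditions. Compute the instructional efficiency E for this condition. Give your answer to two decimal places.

0.28

z_performance = (69.1 − 76.9) / 14.0 = -7.8000 / 14.0 = -0.5571.
z_effort = (3.92 − 5.33) / 1.48 = -1.4100 / 1.48 = -0.9527.
z_P − z_E = -0.5571 − (-0.9527) = 0.3956.
E = 0.3956 / √2 = 0.3956 / 1.41421 = 0.2797 ≈ 0.28.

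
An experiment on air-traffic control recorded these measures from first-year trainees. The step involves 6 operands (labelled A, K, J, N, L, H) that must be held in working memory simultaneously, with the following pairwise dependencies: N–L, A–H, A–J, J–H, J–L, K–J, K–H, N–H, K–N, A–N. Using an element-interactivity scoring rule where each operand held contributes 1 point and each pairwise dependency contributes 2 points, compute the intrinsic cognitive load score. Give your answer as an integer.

Count of operands held simultaneously: 6.
Count of pairwise dependencies listed: 10.
Element contribution: 6 × 1 = 6.
Interaction contribution: 10 × 2 = 20.
Intrinsic load = 6 + 20 = 26.

26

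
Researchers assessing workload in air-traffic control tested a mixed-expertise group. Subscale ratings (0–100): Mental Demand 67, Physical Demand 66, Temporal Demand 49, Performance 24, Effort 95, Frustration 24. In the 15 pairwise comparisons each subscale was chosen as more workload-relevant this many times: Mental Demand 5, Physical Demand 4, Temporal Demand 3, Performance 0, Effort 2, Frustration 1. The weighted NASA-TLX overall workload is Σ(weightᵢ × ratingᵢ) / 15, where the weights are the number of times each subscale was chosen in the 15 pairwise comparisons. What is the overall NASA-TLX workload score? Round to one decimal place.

64.0

The tallies are the weights (they sum to 15).
Weighted sum = 5·67 + 4·66 + 3·49 + 0·24 + 2·95 + 1·24
            = 335 + 264 + 147 + 0 + 190 + 24 = 960.
Overall workload = 960 / 15 = 64.0000 ≈ 64.0.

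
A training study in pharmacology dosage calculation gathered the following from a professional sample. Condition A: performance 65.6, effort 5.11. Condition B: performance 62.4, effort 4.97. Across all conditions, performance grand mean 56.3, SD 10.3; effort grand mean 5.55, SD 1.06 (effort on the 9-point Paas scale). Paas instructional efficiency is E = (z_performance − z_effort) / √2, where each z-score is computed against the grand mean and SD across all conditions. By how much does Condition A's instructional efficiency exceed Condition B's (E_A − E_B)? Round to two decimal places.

0.13

Condition A: z_P = (65.6 − 56.3)/10.3 = 0.9029; z_E = (5.11 − 5.55)/1.06 = -0.4151; E_A = (0.9029 − (-0.4151))/√2 = 0.9320.
Condition B: z_P = (62.4 − 56.3)/10.3 = 0.5922; z_E = (4.97 − 5.55)/1.06 = -0.5472; E_B = (0.5922 − (-0.5472))/√2 = 0.8057.
E_A − E_B = 0.9320 − 0.8057 = 0.1263 ≈ 0.13.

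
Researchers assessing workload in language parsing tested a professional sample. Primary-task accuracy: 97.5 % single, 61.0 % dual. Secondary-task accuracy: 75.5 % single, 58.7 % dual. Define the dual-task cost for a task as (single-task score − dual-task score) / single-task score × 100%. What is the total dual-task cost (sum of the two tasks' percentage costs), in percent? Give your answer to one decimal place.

Primary cost = (97.5 − 61.0) / 97.5 × 100% = 37.4359%.
Secondary cost = (75.5 − 58.7) / 75.5 × 100% = 22.2517%.
Total = 37.4359% + 22.2517% = 59.6876% ≈ 59.7%.

59.7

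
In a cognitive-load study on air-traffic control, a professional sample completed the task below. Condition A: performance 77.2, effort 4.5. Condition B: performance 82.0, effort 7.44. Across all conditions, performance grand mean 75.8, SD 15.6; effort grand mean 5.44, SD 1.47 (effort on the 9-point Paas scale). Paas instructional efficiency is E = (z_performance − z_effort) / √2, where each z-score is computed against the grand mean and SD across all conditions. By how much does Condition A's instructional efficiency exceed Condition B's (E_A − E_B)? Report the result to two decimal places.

Condition A: z_P = (77.2 − 75.8)/15.6 = 0.0897; z_E = (4.5 − 5.44)/1.47 = -0.6395; E_A = (0.0897 − (-0.6395))/√2 = 0.5156.
Condition B: z_P = (82.0 − 75.8)/15.6 = 0.3974; z_E = (7.44 − 5.44)/1.47 = 1.3605; E_B = (0.3974 − 1.3605)/√2 = -0.6810.
E_A − E_B = 0.5156 − (-0.6810) = 1.1966 ≈ 1.20.

1.20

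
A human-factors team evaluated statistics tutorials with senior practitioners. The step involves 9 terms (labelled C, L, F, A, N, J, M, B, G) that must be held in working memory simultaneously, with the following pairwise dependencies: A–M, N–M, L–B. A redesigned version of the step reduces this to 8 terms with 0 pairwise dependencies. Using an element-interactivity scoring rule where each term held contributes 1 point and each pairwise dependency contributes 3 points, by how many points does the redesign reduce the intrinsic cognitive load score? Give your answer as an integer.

Original: 9 × 1 + 3 × 3 = 9 + 9 = 18.
Redesigned: 8 × 1 + 0 × 3 = 8 + 0 = 8.
Reduction = 18 − 8 = 10.

10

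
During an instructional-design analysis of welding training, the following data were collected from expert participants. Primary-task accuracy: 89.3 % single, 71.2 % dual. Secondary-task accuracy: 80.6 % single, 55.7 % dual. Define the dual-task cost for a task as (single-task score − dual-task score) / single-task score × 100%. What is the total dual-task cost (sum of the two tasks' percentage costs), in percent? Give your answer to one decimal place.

51.2

Primary cost = (89.3 − 71.2) / 89.3 × 100% = 20.2688%.
Secondary cost = (80.6 − 55.7) / 80.6 × 100% = 30.8933%.
Total = 20.2688% + 30.8933% = 51.1621% ≈ 51.2%.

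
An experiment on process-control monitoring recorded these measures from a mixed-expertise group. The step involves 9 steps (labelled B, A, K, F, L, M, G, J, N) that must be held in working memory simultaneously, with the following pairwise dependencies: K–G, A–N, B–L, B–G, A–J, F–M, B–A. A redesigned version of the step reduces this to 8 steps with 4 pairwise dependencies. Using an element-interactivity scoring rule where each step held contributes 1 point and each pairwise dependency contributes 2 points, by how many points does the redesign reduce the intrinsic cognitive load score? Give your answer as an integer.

7

Original: 9 × 1 + 7 × 2 = 9 + 14 = 23.
Redesigned: 8 × 1 + 4 × 2 = 8 + 8 = 16.
Reduction = 23 − 16 = 7.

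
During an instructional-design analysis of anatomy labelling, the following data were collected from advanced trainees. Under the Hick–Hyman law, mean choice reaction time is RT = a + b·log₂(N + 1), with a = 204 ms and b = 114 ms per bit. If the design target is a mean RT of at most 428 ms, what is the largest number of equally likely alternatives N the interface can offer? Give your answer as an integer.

2

Set 204 + 114·log₂(N + 1) ≤ 428.
log₂(N + 1) ≤ (428 − 204) / 114 = 1.9649.
N + 1 ≤ 2^1.9649 = 3.9039.
N ≤ 2.9039, so the largest integer N is 2.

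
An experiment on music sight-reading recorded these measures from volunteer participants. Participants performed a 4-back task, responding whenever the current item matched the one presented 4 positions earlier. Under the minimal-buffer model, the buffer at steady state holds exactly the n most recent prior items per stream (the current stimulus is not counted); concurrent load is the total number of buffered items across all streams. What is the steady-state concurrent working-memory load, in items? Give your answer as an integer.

4

The buffer holds the 4 most recent prior items.
Steady-state concurrent load = 4 items.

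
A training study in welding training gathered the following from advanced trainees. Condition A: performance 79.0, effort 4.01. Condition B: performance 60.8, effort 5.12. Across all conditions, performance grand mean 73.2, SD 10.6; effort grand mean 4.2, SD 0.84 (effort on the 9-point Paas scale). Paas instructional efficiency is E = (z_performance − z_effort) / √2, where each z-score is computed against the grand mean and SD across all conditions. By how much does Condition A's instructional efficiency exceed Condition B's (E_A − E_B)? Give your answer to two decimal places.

2.15

Condition A: z_P = (79.0 − 73.2)/10.6 = 0.5472; z_E = (4.01 − 4.2)/0.84 = -0.2262; E_A = (0.5472 − (-0.2262))/√2 = 0.5469.
Condition B: z_P = (60.8 − 73.2)/10.6 = -1.1698; z_E = (5.12 − 4.2)/0.84 = 1.0952; E_B = (-1.1698 − 1.0952)/√2 = -1.6016.
E_A − E_B = 0.5469 − (-1.6016) = 2.1485 ≈ 2.15.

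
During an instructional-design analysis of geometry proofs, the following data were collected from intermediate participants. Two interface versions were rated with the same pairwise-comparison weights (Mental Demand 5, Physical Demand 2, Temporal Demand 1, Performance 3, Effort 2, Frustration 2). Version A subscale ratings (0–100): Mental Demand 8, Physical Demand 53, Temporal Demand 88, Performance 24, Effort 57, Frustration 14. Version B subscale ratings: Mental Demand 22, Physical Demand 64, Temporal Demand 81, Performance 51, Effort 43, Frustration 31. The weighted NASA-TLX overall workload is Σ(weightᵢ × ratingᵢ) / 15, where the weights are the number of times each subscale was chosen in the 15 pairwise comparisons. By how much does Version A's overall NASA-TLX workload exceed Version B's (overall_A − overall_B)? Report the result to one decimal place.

Version A weighted sum = 5·8 + 2·53 + 1·88 + 3·24 + 2·57 + 2·14 = 40 + 106 + 88 + 72 + 114 + 28 = 448; overall_A = 448/15 = 29.8667.
Version B weighted sum = 5·22 + 2·64 + 1·81 + 3·51 + 2·43 + 2·31 = 110 + 128 + 81 + 153 + 86 + 62 = 620; overall_B = 620/15 = 41.3333.
Difference = 29.8667 − 41.3333 = -11.4666 ≈ -11.5.

-11.5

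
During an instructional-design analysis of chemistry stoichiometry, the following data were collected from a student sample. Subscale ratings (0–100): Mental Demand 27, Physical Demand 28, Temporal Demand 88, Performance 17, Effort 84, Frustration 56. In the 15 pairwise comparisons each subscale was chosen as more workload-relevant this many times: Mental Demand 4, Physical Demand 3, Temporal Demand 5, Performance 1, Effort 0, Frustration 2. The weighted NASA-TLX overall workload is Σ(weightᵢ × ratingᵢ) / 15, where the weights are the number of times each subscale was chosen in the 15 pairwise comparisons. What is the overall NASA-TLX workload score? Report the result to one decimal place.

The tallies are the weights (they sum to 15).
Weighted sum = 4·27 + 3·28 + 5·88 + 1·17 + 0·84 + 2·56
            = 108 + 84 + 440 + 17 + 0 + 112 = 761.
Overall workload = 761 / 15 = 50.7333 ≈ 50.7.

50.7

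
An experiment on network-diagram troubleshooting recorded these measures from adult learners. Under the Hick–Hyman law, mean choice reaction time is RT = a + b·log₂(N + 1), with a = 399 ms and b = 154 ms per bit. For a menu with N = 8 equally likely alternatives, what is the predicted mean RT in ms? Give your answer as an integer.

887

log₂(8 + 1) = log₂(9) = 3.1699.
RT = 399 + 154 × 3.1699 = 399 + 488.1646 = 887.1646 ms.
≈ 887 ms.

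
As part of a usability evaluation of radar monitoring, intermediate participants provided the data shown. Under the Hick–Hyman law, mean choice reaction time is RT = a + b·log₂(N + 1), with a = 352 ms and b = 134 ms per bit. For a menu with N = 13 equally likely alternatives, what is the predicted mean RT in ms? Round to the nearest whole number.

862

log₂(13 + 1) = log₂(14) = 3.8074.
RT = 352 + 134 × 3.8074 = 352 + 510.1916 = 862.1916 ms.
≈ 862 ms.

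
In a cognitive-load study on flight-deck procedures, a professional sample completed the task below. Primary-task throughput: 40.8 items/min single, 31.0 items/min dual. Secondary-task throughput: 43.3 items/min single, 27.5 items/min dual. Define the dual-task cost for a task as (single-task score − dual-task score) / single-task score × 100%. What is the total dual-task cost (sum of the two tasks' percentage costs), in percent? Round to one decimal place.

60.5

Primary cost = (40.8 − 31.0) / 40.8 × 100% = 24.0196%.
Secondary cost = (43.3 − 27.5) / 43.3 × 100% = 36.4896%.
Total = 24.0196% + 36.4896% = 60.5092% ≈ 60.5%.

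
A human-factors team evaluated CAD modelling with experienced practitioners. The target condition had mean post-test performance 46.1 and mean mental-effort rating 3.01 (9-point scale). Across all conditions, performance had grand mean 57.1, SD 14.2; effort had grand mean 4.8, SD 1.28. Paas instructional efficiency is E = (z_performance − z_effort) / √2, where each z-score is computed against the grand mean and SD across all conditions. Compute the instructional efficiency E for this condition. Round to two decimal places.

0.44

z_performance = (46.1 − 57.1) / 14.2 = -11.0000 / 14.2 = -0.7746.
z_effort = (3.01 − 4.8) / 1.28 = -1.7900 / 1.28 = -1.3984.
z_P − z_E = -0.7746 − (-1.3984) = 0.6238.
E = 0.6238 / √2 = 0.6238 / 1.41421 = 0.4411 ≈ 0.44.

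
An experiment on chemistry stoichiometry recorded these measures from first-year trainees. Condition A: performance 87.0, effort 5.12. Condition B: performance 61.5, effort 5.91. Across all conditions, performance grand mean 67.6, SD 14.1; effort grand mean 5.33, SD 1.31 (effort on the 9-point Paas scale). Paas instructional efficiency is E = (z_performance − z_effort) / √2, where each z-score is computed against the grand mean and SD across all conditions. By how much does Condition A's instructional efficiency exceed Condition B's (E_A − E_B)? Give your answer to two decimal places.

1.71

Condition A: z_P = (87.0 − 67.6)/14.1 = 1.3759; z_E = (5.12 − 5.33)/1.31 = -0.1603; E_A = (1.3759 − (-0.1603))/√2 = 1.0863.
Condition B: z_P = (61.5 − 67.6)/14.1 = -0.4326; z_E = (5.91 − 5.33)/1.31 = 0.4427; E_B = (-0.4326 − 0.4427)/√2 = -0.6189.
E_A − E_B = 1.0863 − (-0.6189) = 1.7052 ≈ 1.71.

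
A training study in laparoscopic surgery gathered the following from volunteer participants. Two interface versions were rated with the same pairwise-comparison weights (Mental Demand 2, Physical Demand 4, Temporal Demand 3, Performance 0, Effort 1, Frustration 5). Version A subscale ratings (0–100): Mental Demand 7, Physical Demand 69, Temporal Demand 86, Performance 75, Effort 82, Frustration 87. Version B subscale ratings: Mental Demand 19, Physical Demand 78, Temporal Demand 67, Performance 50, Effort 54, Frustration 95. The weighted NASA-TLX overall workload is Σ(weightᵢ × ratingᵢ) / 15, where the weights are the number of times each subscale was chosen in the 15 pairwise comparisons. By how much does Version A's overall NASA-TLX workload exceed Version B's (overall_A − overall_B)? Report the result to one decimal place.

Version A weighted sum = 2·7 + 4·69 + 3·86 + 0·75 + 1·82 + 5·87 = 14 + 276 + 258 + 0 + 82 + 435 = 1065; overall_A = 1065/15 = 71.0000.
Version B weighted sum = 2·19 + 4·78 + 3·67 + 0·50 + 1·54 + 5·95 = 38 + 312 + 201 + 0 + 54 + 475 = 1080; overall_B = 1080/15 = 72.0000.
Difference = 71.0000 − 72.0000 = -1.0000 ≈ -1.0.

-1.0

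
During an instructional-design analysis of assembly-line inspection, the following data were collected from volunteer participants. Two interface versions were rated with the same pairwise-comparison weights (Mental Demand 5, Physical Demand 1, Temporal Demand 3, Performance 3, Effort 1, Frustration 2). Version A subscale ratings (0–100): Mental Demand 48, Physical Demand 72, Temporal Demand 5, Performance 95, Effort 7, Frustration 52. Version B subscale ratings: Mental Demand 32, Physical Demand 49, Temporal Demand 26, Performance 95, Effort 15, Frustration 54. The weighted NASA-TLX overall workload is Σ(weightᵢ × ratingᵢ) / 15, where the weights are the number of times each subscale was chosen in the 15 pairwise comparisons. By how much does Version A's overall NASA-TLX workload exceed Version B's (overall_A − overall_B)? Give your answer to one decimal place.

1.9

Version A weighted sum = 5·48 + 1·72 + 3·5 + 3·95 + 1·7 + 2·52 = 240 + 72 + 15 + 285 + 7 + 104 = 723; overall_A = 723/15 = 48.2000.
Version B weighted sum = 5·32 + 1·49 + 3·26 + 3·95 + 1·15 + 2·54 = 160 + 49 + 78 + 285 + 15 + 108 = 695; overall_B = 695/15 = 46.3333.
Difference = 48.2000 − 46.3333 = 1.8667 ≈ 1.9.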